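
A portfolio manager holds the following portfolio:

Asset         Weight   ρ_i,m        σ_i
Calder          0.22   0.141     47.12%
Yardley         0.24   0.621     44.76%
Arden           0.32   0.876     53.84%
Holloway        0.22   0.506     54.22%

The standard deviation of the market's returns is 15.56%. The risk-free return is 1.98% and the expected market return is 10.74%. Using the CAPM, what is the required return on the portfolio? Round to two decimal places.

β_Calder = 0.141 × 47.12% / 15.56% = 0.4270
β_Yardley = 0.621 × 44.76% / 15.56% = 1.7864
β_Arden = 0.876 × 53.84% / 15.56% = 3.0311
β_Holloway = 0.506 × 54.22% / 15.56% = 1.7632
β_P = Σ w_i β_i = 0.22×0.4270 + 0.24×1.7864 + 0.32×3.0311 + 0.22×1.7632 = 1.8805
MRP = 10.74% − 1.98% = 8.76%
E(R_P) = R_f + β_P × MRP = 1.98% + 1.8805 × 8.76% = 18.45%

18.45%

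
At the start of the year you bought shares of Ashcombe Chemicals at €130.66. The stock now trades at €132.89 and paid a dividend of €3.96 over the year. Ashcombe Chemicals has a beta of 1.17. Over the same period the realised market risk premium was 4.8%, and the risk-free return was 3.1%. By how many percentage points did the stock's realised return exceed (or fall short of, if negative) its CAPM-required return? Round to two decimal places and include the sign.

-3.98%

Realised HPR = (P1 + D1 − P0) / P0 = (132.89 + 3.96 − 130.66) / 130.66 = 6.19 / 130.66 = 4.7375%
CAPM required = R_f + β·MRP = 3.1% + 1.17 × 4.8% = 8.7160%
α = realised − required = 4.7375% − 8.7160% = -3.98%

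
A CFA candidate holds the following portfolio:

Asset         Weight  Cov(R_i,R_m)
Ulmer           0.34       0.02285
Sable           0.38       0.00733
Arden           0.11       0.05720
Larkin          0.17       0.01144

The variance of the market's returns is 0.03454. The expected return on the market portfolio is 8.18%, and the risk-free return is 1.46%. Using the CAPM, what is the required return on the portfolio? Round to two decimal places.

5.12%

β_Ulmer = 0.02285 / 0.03454 = 0.6616
β_Sable = 0.00733 / 0.03454 = 0.2122
β_Arden = 0.05720 / 0.03454 = 1.6561
β_Larkin = 0.01144 / 0.03454 = 0.3312
β_P = Σ w_i β_i = 0.34×0.6616 + 0.38×0.2122 + 0.11×1.6561 + 0.17×0.3312 = 0.5441
MRP = 8.18% − 1.46% = 6.72%
E(R_P) = R_f + β_P × MRP = 1.46% + 0.5441 × 6.72% = 5.12%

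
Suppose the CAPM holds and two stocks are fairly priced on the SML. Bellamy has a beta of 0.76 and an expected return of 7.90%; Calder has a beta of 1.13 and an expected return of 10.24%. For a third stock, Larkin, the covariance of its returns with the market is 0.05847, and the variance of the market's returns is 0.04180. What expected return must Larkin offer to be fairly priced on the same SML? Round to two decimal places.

MRP = (10.24% − 7.90%) / (1.13 − 0.76) = 6.3243%
R_f = 7.90% − 0.76 × 6.3243% = 3.0935%
β_Larkin = Cov / Var(R_m) = 0.05847 / 0.04180 = 1.3988
E(R_Larkin) = R_f + β × MRP = 3.0935% + 1.3988 × 6.3243% = 11.94%

11.94%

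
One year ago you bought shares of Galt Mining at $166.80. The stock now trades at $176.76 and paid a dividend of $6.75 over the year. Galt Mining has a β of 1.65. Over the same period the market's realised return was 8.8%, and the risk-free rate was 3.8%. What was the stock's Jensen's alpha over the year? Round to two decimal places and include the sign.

Realised HPR = (P1 + D1 − P0) / P0 = (176.76 + 6.75 − 166.80) / 166.80 = 16.71 / 166.80 = 10.0180%
MRP = 8.8% − 3.8% = 5.00%
CAPM required = R_f + β·MRP = 3.8% + 1.65 × 5.0% = 12.0500%
α = realised − required = 10.0180% − 12.0500% = -2.03%

-2.03%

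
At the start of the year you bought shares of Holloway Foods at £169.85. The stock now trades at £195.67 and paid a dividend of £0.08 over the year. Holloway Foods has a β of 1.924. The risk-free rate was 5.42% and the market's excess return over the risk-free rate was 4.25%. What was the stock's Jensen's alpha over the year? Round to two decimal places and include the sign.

+1.65%

Realised HPR = (P1 + D1 − P0) / P0 = (195.67 + 0.08 − 169.85) / 169.85 = 25.90 / 169.85 = 15.2487%
CAPM required = R_f + β·MRP = 5.42% + 1.924 × 4.25% = 13.59700%
α = realised − required = 15.2487% − 13.59700% = +1.65%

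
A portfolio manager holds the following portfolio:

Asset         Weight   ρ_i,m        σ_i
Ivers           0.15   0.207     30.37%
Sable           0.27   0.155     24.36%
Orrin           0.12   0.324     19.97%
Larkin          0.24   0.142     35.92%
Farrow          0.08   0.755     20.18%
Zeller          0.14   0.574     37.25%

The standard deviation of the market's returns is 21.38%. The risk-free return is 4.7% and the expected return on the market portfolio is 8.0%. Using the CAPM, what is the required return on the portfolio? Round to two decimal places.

β_Ivers = 0.207 × 30.37% / 21.38% = 0.2940
β_Sable = 0.155 × 24.36% / 21.38% = 0.1766
β_Orrin = 0.324 × 19.97% / 21.38% = 0.3026
β_Larkin = 0.142 × 35.92% / 21.38% = 0.2386
β_Farrow = 0.755 × 20.18% / 21.38% = 0.7126
β_Zeller = 0.574 × 37.25% / 21.38% = 1.0001
β_P = Σ w_i β_i = 0.15×0.2940 + 0.27×0.1766 + 0.12×0.3026 + 0.24×0.2386 + 0.08×0.7126 + 0.14×1.0001 = 0.3824
MRP = 8.0% − 4.7% = 3.30%
E(R_P) = R_f + β_P × MRP = 4.7% + 0.3824 × 3.3% = 5.96%

5.96%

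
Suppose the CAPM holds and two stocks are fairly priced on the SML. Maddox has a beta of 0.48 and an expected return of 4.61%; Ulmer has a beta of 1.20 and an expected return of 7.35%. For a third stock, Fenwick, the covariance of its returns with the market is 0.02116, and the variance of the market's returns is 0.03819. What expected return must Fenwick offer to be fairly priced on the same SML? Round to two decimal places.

4.89%

MRP = (7.35% − 4.61%) / (1.20 − 0.48) = 3.8056%
R_f = 4.61% − 0.48 × 3.8056% = 2.7833%
β_Fenwick = Cov / Var(R_m) = 0.02116 / 0.03819 = 0.5541
E(R_Fenwick) = R_f + β × MRP = 2.7833% + 0.5541 × 3.8056% = 4.89%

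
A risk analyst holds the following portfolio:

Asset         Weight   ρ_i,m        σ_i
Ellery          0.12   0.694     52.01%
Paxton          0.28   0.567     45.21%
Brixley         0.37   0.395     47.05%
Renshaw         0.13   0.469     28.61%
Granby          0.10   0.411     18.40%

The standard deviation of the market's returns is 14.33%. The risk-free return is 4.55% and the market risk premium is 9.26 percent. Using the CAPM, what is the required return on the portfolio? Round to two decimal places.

β_Ellery = 0.694 × 52.01% / 14.33% = 2.5188
β_Paxton = 0.567 × 45.21% / 14.33% = 1.7888
β_Brixley = 0.395 × 47.05% / 14.33% = 1.2969
β_Renshaw = 0.469 × 28.61% / 14.33% = 0.9364
β_Granby = 0.411 × 18.40% / 14.33% = 0.5277
β_P = Σ w_i β_i = 0.12×2.5188 + 0.28×1.7888 + 0.37×1.2969 + 0.13×0.9364 + 0.10×0.5277 = 1.4575
E(R_P) = R_f + β_P × MRP = 4.55% + 1.4575 × 9.26% = 18.05%

18.05%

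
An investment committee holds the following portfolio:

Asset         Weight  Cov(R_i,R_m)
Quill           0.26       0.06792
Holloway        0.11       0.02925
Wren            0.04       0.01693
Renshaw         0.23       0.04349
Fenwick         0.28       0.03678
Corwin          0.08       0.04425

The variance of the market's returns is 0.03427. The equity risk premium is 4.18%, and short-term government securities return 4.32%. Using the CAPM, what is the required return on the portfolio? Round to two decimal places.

9.86%

β_Quill = 0.06792 / 0.03427 = 1.9819
β_Holloway = 0.02925 / 0.03427 = 0.8535
β_Wren = 0.01693 / 0.03427 = 0.4940
β_Renshaw = 0.04349 / 0.03427 = 1.2690
β_Fenwick = 0.03678 / 0.03427 = 1.0732
β_Corwin = 0.04425 / 0.03427 = 1.2912
β_P = Σ w_i β_i = 0.26×1.9819 + 0.11×0.8535 + 0.04×0.4940 + 0.23×1.2690 + 0.28×1.0732 + 0.08×1.2912 = 1.3246
E(R_P) = R_f + β_P × MRP = 4.32% + 1.3246 × 4.18% = 9.86%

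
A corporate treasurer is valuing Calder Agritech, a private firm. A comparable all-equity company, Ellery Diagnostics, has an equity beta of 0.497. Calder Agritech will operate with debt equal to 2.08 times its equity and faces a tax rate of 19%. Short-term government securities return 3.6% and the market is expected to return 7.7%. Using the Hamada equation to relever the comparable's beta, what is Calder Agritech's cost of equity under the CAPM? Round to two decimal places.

9.07%

β_L = β_U × [1 + (1 − t)(D/E)] = 0.497 × [1 + (1 − 0.19) × 2.08]
    = 0.497 × [1 + 0.81 × 2.08] = 0.497 × 2.6848 = 1.3343
MRP = 7.7% − 3.6% = 4.10%
E(R) = R_f + β_L × MRP = 3.6% + 1.3343 × 4.1% = 9.07%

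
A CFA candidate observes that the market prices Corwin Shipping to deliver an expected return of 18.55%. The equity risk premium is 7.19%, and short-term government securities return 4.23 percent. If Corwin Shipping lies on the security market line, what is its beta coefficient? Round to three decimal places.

1.992

β = (E(R) − R_f) / MRP = (18.55% − 4.23%) / 7.19% = 14.32% / 7.19% = 1.992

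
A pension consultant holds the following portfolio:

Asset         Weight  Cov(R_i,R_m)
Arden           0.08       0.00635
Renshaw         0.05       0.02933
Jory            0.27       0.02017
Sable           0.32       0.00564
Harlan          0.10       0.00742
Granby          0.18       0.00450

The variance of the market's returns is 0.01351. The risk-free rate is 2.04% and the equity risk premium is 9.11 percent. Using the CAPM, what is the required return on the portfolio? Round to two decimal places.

9.31%

β_Arden = 0.00635 / 0.01351 = 0.4700
β_Renshaw = 0.02933 / 0.01351 = 2.1710
β_Jory = 0.02017 / 0.01351 = 1.4930
β_Sable = 0.00564 / 0.01351 = 0.4175
β_Harlan = 0.00742 / 0.01351 = 0.5492
β_Granby = 0.00450 / 0.01351 = 0.3331
β_P = Σ w_i β_i = 0.08×0.4700 + 0.05×2.1710 + 0.27×1.4930 + 0.32×0.4175 + 0.10×0.5492 + 0.18×0.3331 = 0.7977
E(R_P) = R_f + β_P × MRP = 2.04% + 0.7977 × 9.11% = 9.31%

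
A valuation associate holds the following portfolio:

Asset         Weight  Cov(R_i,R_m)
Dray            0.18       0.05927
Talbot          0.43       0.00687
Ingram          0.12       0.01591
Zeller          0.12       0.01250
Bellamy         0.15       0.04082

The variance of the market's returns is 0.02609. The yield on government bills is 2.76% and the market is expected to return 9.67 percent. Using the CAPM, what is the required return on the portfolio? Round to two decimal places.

8.89%

β_Dray = 0.05927 / 0.02609 = 2.2718
β_Talbot = 0.00687 / 0.02609 = 0.2633
β_Ingram = 0.01591 / 0.02609 = 0.6098
β_Zeller = 0.01250 / 0.02609 = 0.4791
β_Bellamy = 0.04082 / 0.02609 = 1.5646
β_P = Σ w_i β_i = 0.18×2.2718 + 0.43×0.2633 + 0.12×0.6098 + 0.12×0.4791 + 0.15×1.5646 = 0.8875
MRP = 9.67% − 2.76% = 6.91%
E(R_P) = R_f + β_P × MRP = 2.76% + 0.8875 × 6.91% = 8.89%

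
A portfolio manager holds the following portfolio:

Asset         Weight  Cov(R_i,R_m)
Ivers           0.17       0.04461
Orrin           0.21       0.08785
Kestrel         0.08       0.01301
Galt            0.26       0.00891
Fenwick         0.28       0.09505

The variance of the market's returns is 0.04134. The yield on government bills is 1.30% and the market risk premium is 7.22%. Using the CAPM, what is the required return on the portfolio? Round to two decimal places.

β_Ivers = 0.04461 / 0.04134 = 1.0791
β_Orrin = 0.08785 / 0.04134 = 2.1251
β_Kestrel = 0.01301 / 0.04134 = 0.3147
β_Galt = 0.00891 / 0.04134 = 0.2155
β_Fenwick = 0.09505 / 0.04134 = 2.2992
β_P = Σ w_i β_i = 0.17×1.0791 + 0.21×2.1251 + 0.08×0.3147 + 0.26×0.2155 + 0.28×2.2992 = 1.3547
E(R_P) = R_f + β_P × MRP = 1.30% + 1.3547 × 7.22% = 11.08%

11.08%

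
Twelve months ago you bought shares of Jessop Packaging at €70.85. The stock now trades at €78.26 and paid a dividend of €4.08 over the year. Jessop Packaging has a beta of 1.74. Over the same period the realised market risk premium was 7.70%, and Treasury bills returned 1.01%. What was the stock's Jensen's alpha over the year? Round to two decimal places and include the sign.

+1.81%

Realised HPR = (P1 + D1 − P0) / P0 = (78.26 + 4.08 − 70.85) / 70.85 = 11.49 / 70.85 = 16.2174%
CAPM required = R_f + β·MRP = 1.01% + 1.74 × 7.70% = 14.4080%
α = realised − required = 16.2174% − 14.4080% = +1.81%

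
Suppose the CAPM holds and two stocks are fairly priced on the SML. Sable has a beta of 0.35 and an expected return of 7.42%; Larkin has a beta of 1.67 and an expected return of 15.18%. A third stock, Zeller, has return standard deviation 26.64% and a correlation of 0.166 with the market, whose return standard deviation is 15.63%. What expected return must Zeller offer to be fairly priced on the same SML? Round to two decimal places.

7.03%

MRP = (15.18% − 7.42%) / (1.67 − 0.35) = 5.8788%
R_f = 7.42% − 0.35 × 5.8788% = 5.3624%
β_Zeller = ρ·σ_i/σ_m = 0.166 × 26.64 / 15.63 = 0.2829
E(R_Zeller) = R_f + β × MRP = 5.3624% + 0.2829 × 5.8788% = 7.03%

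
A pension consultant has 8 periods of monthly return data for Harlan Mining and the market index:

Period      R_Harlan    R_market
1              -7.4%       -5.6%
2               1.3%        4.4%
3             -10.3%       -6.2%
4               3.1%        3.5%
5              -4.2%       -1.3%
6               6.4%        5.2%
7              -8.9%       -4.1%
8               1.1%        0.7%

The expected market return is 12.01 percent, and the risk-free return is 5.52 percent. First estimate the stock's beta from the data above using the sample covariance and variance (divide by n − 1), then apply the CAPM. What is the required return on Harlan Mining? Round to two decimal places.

Mean R_i = (-7.4 + 1.3 − 10.3 + 3.1 − 4.2 + 6.4 − 8.9 + 1.1) / 8 = -2.3625%
Mean R_m = (-5.6 + 4.4 − 6.2 + 3.5 − 1.3 + 5.2 − 4.1 + 0.7) / 8 = -0.4250%
Σ(R_i − R̄_i)(R_m − R̄_m) = 189.8375  ⇒  Cov = 189.8375 / 7 = 27.1196
Σ(R_m − R̄_m)² = 145.9950  ⇒  Var(R_m) = 145.9950 / 7 = 20.8564
β = Cov / Var(R_m) = 27.1196 / 20.8564 = 1.3003
MRP = 12.01% − 5.52% = 6.49%
E(R) = R_f + β × MRP = 5.52% + 1.3003 × 6.49% = 13.96%

13.96%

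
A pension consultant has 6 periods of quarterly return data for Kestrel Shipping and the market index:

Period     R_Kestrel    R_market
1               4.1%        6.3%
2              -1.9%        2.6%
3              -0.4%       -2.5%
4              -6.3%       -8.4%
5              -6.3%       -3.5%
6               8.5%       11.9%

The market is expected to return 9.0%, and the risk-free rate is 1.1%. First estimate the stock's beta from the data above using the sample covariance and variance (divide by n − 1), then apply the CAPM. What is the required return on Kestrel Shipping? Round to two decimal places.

6.96%

Mean R_i = (4.1 − 1.9 − 0.4 − 6.3 − 6.3 + 8.5) / 6 = -0.3833%
Mean R_m = (6.3 + 2.6 − 2.5 − 8.4 − 3.5 + 11.9) / 6 = 1.0667%
Σ(R_i − R̄_i)(R_m − R̄_m) = 200.4633  ⇒  Cov = 200.4633 / 5 = 40.0927
Σ(R_m − R̄_m)² = 270.2933  ⇒  Var(R_m) = 270.2933 / 5 = 54.0587
β = Cov / Var(R_m) = 40.0927 / 54.0587 = 0.7417
MRP = 9.0% − 1.1% = 7.90%
E(R) = R_f + β × MRP = 1.1% + 0.7417 × 7.9% = 6.96%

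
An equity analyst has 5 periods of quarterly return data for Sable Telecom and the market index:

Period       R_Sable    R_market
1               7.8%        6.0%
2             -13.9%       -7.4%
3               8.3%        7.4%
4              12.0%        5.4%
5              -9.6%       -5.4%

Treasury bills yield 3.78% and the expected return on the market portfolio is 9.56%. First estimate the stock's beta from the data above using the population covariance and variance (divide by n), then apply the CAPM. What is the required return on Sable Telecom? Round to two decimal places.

Mean R_i = (7.8 − 13.9 + 8.3 + 12.0 − 9.6) / 5 = 0.9200%
Mean R_m = (6.0 − 7.4 + 7.4 + 5.4 − 5.4) / 5 = 1.2000%
Σ(R_i − R̄_i)(R_m − R̄_m) = 322.2000  ⇒  Cov = 322.2000 / 5 = 64.4400
Σ(R_m − R̄_m)² = 196.6400  ⇒  Var(R_m) = 196.6400 / 5 = 39.3280
β = Cov / Var(R_m) = 64.4400 / 39.3280 = 1.6385
MRP = 9.56% − 3.78% = 5.78%
E(R) = R_f + β × MRP = 3.78% + 1.6385 × 5.78% = 13.25%

13.25%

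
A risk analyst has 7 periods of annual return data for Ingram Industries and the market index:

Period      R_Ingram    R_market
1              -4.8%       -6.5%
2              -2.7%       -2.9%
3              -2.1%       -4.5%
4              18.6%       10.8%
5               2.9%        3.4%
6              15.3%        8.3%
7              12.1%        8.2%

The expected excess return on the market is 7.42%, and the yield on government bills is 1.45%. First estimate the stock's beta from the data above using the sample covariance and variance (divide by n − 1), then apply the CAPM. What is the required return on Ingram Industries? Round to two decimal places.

11.29%

Mean R_i = (-4.8 − 2.7 − 2.1 + 18.6 + 2.9 + 15.3 + 12.1) / 7 = 5.6143%
Mean R_m = (-6.5 − 2.9 − 4.5 + 10.8 + 3.4 + 8.3 + 8.2) / 7 = 2.4000%
Σ(R_i − R̄_i)(R_m − R̄_m) = 391.1100  ⇒  Cov = 391.1100 / 6 = 65.1850
Σ(R_m − R̄_m)² = 294.9200  ⇒  Var(R_m) = 294.9200 / 6 = 49.1533
β = Cov / Var(R_m) = 65.1850 / 49.1533 = 1.3262
E(R) = R_f + β × MRP = 1.45% + 1.3262 × 7.42% = 11.29%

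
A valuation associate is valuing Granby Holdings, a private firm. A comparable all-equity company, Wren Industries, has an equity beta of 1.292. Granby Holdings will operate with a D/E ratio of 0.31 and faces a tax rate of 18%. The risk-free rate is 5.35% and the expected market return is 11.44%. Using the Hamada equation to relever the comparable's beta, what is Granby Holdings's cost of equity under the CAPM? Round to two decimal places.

β_L = β_U × [1 + (1 − t)(D/E)] = 1.292 × [1 + (1 − 0.18) × 0.31]
    = 1.292 × [1 + 0.82 × 0.31] = 1.292 × 1.2542 = 1.6204
MRP = 11.44% − 5.35% = 6.09%
E(R) = R_f + β_L × MRP = 5.35% + 1.6204 × 6.09% = 15.22%

15.22%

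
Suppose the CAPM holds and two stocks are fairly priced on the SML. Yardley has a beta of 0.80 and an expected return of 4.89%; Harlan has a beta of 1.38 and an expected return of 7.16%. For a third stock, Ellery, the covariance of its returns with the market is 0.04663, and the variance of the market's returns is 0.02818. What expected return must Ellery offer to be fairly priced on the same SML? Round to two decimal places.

MRP = (7.16% − 4.89%) / (1.38 − 0.80) = 3.9138%
R_f = 4.89% − 0.80 × 3.9138% = 1.7590%
β_Ellery = Cov / Var(R_m) = 0.04663 / 0.02818 = 1.6547
E(R_Ellery) = R_f + β × MRP = 1.7590% + 1.6547 × 3.9138% = 8.24%

8.24%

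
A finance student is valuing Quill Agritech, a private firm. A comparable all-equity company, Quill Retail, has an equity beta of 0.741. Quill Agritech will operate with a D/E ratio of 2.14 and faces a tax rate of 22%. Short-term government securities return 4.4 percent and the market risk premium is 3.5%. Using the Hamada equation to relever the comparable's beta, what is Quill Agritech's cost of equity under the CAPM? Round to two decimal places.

11.32%

β_L = β_U × [1 + (1 − t)(D/E)] = 0.741 × [1 + (1 − 0.22) × 2.14]
    = 0.741 × [1 + 0.78 × 2.14] = 0.741 × 2.6692 = 1.9779
E(R) = R_f + β_L × MRP = 4.4% + 1.9779 × 3.5% = 11.32%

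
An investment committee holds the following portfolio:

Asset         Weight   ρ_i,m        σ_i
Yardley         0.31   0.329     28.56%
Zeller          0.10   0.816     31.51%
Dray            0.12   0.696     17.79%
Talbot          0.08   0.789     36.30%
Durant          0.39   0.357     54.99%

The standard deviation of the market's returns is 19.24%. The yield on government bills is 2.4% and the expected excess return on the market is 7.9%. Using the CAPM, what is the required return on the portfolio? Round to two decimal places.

β_Yardley = 0.329 × 28.56% / 19.24% = 0.4884
β_Zeller = 0.816 × 31.51% / 19.24% = 1.3364
β_Dray = 0.696 × 17.79% / 19.24% = 0.6435
β_Talbot = 0.789 × 36.30% / 19.24% = 1.4886
β_Durant = 0.357 × 54.99% / 19.24% = 1.0203
β_P = Σ w_i β_i = 0.31×0.4884 + 0.10×1.3364 + 0.12×0.6435 + 0.08×1.4886 + 0.39×1.0203 = 0.8793
E(R_P) = R_f + β_P × MRP = 2.4% + 0.8793 × 7.9% = 9.35%

9.35%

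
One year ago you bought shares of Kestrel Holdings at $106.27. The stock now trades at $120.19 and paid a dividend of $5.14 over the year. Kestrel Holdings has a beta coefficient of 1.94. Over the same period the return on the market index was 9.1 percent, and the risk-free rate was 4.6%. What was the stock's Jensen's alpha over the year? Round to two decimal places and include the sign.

+4.61%

Realised HPR = (P1 + D1 − P0) / P0 = (120.19 + 5.14 − 106.27) / 106.27 = 19.06 / 106.27 = 17.9354%
MRP = 9.1% − 4.6% = 4.50%
CAPM required = R_f + β·MRP = 4.6% + 1.94 × 4.5% = 13.3300%
α = realised − required = 17.9354% − 13.3300% = +4.61%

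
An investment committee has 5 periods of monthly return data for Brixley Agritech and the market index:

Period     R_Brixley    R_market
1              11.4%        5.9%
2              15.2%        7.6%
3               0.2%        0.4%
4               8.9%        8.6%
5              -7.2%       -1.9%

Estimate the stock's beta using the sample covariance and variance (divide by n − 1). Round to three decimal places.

Mean R_i = (11.4 + 15.2 + 0.2 + 8.9 − 7.2) / 5 = 5.7000%
Mean R_m = (5.9 + 7.6 + 0.4 + 8.6 − 1.9) / 5 = 4.1200%
Σ(R_i − R̄_i)(R_m − R̄_m) = 155.6600  ⇒  Cov = 155.6600 / 4 = 38.9150
Σ(R_m − R̄_m)² = 85.4280  ⇒  Var(R_m) = 85.4280 / 4 = 21.3570
β = Cov / Var(R_m) = 38.9150 / 21.3570 = 1.8221

1.822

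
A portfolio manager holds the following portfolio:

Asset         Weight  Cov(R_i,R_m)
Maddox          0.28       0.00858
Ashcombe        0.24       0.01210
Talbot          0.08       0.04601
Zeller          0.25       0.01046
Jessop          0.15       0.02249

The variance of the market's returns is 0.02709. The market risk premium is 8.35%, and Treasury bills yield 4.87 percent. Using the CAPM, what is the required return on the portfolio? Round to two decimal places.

9.49%

β_Maddox = 0.00858 / 0.02709 = 0.3167
β_Ashcombe = 0.01210 / 0.02709 = 0.4467
β_Talbot = 0.04601 / 0.02709 = 1.6984
β_Zeller = 0.01046 / 0.02709 = 0.3861
β_Jessop = 0.02249 / 0.02709 = 0.8302
β_P = Σ w_i β_i = 0.28×0.3167 + 0.24×0.4467 + 0.08×1.6984 + 0.25×0.3861 + 0.15×0.8302 = 0.5528
E(R_P) = R_f + β_P × MRP = 4.87% + 0.5528 × 8.35% = 9.49%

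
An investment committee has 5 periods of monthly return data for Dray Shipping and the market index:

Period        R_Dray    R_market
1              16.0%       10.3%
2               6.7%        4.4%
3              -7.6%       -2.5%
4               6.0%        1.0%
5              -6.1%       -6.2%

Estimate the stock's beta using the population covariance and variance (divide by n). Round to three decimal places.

1.463

Mean R_i = (16.0 + 6.7 − 7.6 + 6.0 − 6.1) / 5 = 3.0000%
Mean R_m = (10.3 + 4.4 − 2.5 + 1.0 − 6.2) / 5 = 1.4000%
Σ(R_i − R̄_i)(R_m − R̄_m) = 236.1000  ⇒  Cov = 236.1000 / 5 = 47.2200
Σ(R_m − R̄_m)² = 161.3400  ⇒  Var(R_m) = 161.3400 / 5 = 32.2680
β = Cov / Var(R_m) = 47.2200 / 32.2680 = 1.4634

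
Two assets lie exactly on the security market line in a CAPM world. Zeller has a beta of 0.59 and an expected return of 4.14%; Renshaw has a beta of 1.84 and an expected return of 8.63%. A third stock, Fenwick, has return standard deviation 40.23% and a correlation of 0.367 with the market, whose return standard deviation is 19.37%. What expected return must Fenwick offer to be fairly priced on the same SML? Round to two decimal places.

MRP = (8.63% − 4.14%) / (1.84 − 0.59) = 3.5920%
R_f = 4.14% − 0.59 × 3.5920% = 2.0207%
β_Fenwick = ρ·σ_i/σ_m = 0.367 × 40.23 / 19.37 = 0.7622
E(R_Fenwick) = R_f + β × MRP = 2.0207% + 0.7622 × 3.5920% = 4.76%

4.76%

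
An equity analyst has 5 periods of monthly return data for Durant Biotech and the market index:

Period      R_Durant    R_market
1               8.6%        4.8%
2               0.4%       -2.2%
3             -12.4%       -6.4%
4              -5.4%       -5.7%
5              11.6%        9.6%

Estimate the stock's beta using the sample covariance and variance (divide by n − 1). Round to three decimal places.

1.353

Mean R_i = (8.6 + 0.4 − 12.4 − 5.4 + 11.6) / 5 = 0.5600%
Mean R_m = (4.8 − 2.2 − 6.4 − 5.7 + 9.6) / 5 = 0.0200%
Σ(R_i − R̄_i)(R_m − R̄_m) = 261.8440  ⇒  Cov = 261.8440 / 4 = 65.4610
Σ(R_m − R̄_m)² = 193.4880  ⇒  Var(R_m) = 193.4880 / 4 = 48.3720
β = Cov / Var(R_m) = 65.4610 / 48.3720 = 1.3533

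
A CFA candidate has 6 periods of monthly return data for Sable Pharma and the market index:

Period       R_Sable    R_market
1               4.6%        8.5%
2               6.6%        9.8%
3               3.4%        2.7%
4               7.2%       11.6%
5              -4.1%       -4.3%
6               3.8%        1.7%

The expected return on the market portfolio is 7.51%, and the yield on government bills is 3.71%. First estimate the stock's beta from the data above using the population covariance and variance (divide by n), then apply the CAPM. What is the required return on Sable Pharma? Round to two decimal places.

6.08%

Mean R_i = (4.6 + 6.6 + 3.4 + 7.2 − 4.1 + 3.8) / 6 = 3.5833%
Mean R_m = (8.5 + 9.8 + 2.7 + 11.6 − 4.3 + 1.7) / 6 = 5.0000%
Σ(R_i − R̄_i)(R_m − R̄_m) = 113.0700  ⇒  Cov = 113.0700 / 6 = 18.8450
Σ(R_m − R̄_m)² = 181.5200  ⇒  Var(R_m) = 181.5200 / 6 = 30.2533
β = Cov / Var(R_m) = 18.8450 / 30.2533 = 0.6229
MRP = 7.51% − 3.71% = 3.80%
E(R) = R_f + β × MRP = 3.71% + 0.6229 × 3.80% = 6.08%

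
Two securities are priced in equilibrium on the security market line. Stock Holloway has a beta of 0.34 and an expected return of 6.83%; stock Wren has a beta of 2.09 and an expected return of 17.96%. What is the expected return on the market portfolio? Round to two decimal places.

Both satisfy E(R) = R_f + β·MRP, so the slope of the SML is
MRP = (17.96% − 6.83%) / (2.09 − 0.34) = 11.13% / 1.75 = 6.3600%
R_f = E(R_Holloway) − β_Holloway·MRP = 6.83% − 0.34 × 6.3600% = 4.6676%
E(R_m) = R_f + MRP = 4.6676% + 6.3600% = 11.03%

11.03%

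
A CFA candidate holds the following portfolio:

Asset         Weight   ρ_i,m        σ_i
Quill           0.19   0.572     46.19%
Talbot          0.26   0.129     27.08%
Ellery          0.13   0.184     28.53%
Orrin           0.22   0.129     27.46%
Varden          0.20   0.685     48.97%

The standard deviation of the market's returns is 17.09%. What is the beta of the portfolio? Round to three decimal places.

β_Quill = 0.572 × 46.19% / 17.09% = 1.5460
β_Talbot = 0.129 × 27.08% / 17.09% = 0.2044
β_Ellery = 0.184 × 28.53% / 17.09% = 0.3072
β_Orrin = 0.129 × 27.46% / 17.09% = 0.2073
β_Varden = 0.685 × 48.97% / 17.09% = 1.9628
β_P = Σ w_i β_i = 0.19×1.5460 + 0.26×0.2044 + 0.13×0.3072 + 0.22×0.2073 + 0.20×1.9628 = 0.8250

0.825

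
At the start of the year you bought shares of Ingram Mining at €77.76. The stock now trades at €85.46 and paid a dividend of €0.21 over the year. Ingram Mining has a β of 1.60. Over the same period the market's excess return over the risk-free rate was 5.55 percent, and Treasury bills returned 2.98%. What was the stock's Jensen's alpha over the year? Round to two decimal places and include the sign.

Realised HPR = (P1 + D1 − P0) / P0 = (85.46 + 0.21 − 77.76) / 77.76 = 7.91 / 77.76 = 10.1723%
CAPM required = R_f + β·MRP = 2.98% + 1.60 × 5.55% = 11.8600%
α = realised − required = 10.1723% − 11.8600% = -1.69%

-1.69%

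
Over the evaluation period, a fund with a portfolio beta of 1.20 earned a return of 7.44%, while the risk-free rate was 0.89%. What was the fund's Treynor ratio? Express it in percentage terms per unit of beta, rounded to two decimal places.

Treynor = (R_P − R_f) / β_P = (7.44% − 0.89%) / 1.2000 = 6.55% / 1.2000 = 5.46%

5.46%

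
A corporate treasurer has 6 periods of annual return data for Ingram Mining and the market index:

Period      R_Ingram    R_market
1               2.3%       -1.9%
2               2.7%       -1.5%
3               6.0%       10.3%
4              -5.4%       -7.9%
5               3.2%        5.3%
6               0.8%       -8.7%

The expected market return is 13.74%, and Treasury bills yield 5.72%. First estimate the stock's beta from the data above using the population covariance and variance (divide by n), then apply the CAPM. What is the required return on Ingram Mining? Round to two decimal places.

9.02%

Mean R_i = (2.3 + 2.7 + 6.0 − 5.4 + 3.2 + 0.8) / 6 = 1.6000%
Mean R_m = (-1.9 − 1.5 + 10.3 − 7.9 + 5.3 − 8.7) / 6 = -0.7333%
Σ(R_i − R̄_i)(R_m − R̄_m) = 113.0800  ⇒  Cov = 113.0800 / 6 = 18.8467
Σ(R_m − R̄_m)² = 274.9133  ⇒  Var(R_m) = 274.9133 / 6 = 45.8189
β = Cov / Var(R_m) = 18.8467 / 45.8189 = 0.4113
MRP = 13.74% − 5.72% = 8.02%
E(R) = R_f + β × MRP = 5.72% + 0.4113 × 8.02% = 9.02%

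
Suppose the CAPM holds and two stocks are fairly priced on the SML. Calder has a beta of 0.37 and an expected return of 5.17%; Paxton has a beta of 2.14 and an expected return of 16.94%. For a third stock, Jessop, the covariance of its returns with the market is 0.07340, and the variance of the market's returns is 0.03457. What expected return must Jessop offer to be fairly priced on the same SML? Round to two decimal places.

MRP = (16.94% − 5.17%) / (2.14 − 0.37) = 6.6497%
R_f = 5.17% − 0.37 × 6.6497% = 2.7096%
β_Jessop = Cov / Var(R_m) = 0.07340 / 0.03457 = 2.1232
E(R_Jessop) = R_f + β × MRP = 2.7096% + 2.1232 × 6.6497% = 16.83%

16.83%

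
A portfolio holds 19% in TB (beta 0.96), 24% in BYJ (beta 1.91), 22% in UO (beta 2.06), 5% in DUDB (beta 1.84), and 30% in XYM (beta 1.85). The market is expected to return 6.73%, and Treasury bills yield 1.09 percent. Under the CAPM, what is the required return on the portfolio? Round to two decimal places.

β_P = Σ w_i β_i = 0.19×0.96 + 0.24×1.91 + 0.22×2.06 + 0.05×1.84 + 0.30×1.85 = 1.7410
MRP = 6.73% − 1.09% = 5.64%
E(R_P) = R_f + β_P × MRP = 1.09% + 1.7410 × 5.64% = 10.91%

10.91%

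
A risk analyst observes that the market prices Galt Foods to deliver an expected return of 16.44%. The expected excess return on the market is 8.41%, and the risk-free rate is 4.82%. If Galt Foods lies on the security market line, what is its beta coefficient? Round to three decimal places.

β = (E(R) − R_f) / MRP = (16.44% − 4.82%) / 8.41% = 11.62% / 8.41% = 1.382

1.382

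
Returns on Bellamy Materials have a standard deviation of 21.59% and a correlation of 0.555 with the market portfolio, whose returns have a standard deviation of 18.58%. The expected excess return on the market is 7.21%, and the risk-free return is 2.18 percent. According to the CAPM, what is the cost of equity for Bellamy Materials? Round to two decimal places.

6.83%

β = ρ × σ_i / σ_m = 0.555 × 21.59% / 18.58% = 0.6449
E(R) = 2.18% + 0.6449 × 7.21% = 6.83%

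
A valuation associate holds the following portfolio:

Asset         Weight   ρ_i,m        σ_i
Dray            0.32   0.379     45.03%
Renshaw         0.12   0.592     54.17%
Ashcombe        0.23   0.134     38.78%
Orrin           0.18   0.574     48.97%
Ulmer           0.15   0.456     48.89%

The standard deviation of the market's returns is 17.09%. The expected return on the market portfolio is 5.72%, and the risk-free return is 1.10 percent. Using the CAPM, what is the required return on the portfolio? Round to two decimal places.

β_Dray = 0.379 × 45.03% / 17.09% = 0.9986
β_Renshaw = 0.592 × 54.17% / 17.09% = 1.8765
β_Ashcombe = 0.134 × 38.78% / 17.09% = 0.3041
β_Orrin = 0.574 × 48.97% / 17.09% = 1.6448
β_Ulmer = 0.456 × 48.89% / 17.09% = 1.3045
β_P = Σ w_i β_i = 0.32×0.9986 + 0.12×1.8765 + 0.23×0.3041 + 0.18×1.6448 + 0.15×1.3045 = 1.1064
MRP = 5.72% − 1.10% = 4.62%
E(R_P) = R_f + β_P × MRP = 1.10% + 1.1064 × 4.62% = 6.21%

6.21%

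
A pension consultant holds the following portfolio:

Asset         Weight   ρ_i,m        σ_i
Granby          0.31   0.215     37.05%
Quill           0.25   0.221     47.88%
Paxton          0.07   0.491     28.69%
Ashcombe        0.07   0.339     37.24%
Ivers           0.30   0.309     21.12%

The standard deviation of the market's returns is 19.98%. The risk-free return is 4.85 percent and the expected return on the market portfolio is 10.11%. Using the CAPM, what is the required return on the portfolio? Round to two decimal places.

β_Granby = 0.215 × 37.05% / 19.98% = 0.3987
β_Quill = 0.221 × 47.88% / 19.98% = 0.5296
β_Paxton = 0.491 × 28.69% / 19.98% = 0.7050
β_Ashcombe = 0.339 × 37.24% / 19.98% = 0.6318
β_Ivers = 0.309 × 21.12% / 19.98% = 0.3266
β_P = Σ w_i β_i = 0.31×0.3987 + 0.25×0.5296 + 0.07×0.7050 + 0.07×0.6318 + 0.30×0.3266 = 0.4476
MRP = 10.11% − 4.85% = 5.26%
E(R_P) = R_f + β_P × MRP = 4.85% + 0.4476 × 5.26% = 7.20%

7.20%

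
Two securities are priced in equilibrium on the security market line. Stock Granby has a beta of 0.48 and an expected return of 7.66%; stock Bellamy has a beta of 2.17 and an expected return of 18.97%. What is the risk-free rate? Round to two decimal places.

4.45%

Both satisfy E(R) = R_f + β·MRP, so the slope of the SML is
MRP = (18.97% − 7.66%) / (2.17 − 0.48) = 11.31% / 1.69 = 6.6923%
R_f = E(R_Granby) − β_Granby·MRP = 7.66% − 0.48 × 6.6923% = 4.4477%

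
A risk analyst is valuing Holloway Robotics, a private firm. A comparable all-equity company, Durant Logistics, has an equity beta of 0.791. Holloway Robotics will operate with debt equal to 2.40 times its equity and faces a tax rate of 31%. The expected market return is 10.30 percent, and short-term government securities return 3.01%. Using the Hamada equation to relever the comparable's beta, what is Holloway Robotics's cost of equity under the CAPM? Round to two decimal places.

β_L = β_U × [1 + (1 − t)(D/E)] = 0.791 × [1 + (1 − 0.31) × 2.40]
    = 0.791 × [1 + 0.69 × 2.40] = 0.791 × 2.6560 = 2.1009
MRP = 10.30% − 3.01% = 7.29%
E(R) = R_f + β_L × MRP = 3.01% + 2.1009 × 7.29% = 18.33%

18.33%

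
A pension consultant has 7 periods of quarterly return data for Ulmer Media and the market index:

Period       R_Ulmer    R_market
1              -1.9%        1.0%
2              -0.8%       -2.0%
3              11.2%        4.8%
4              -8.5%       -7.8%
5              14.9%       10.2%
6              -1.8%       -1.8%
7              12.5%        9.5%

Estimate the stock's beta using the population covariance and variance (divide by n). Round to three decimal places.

Mean R_i = (-1.9 − 0.8 + 11.2 − 8.5 + 14.9 − 1.8 + 12.5) / 7 = 3.6571%
Mean R_m = (1.0 − 2.0 + 4.8 − 7.8 + 10.2 − 1.8 + 9.5) / 7 = 1.9857%
Σ(R_i − R̄_i)(R_m − R̄_m) = 342.8957  ⇒  Cov = 342.8957 / 7 = 48.9851
Σ(R_m − R̄_m)² = 258.8086  ⇒  Var(R_m) = 258.8086 / 7 = 36.9727
β = Cov / Var(R_m) = 48.9851 / 36.9727 = 1.3249

1.325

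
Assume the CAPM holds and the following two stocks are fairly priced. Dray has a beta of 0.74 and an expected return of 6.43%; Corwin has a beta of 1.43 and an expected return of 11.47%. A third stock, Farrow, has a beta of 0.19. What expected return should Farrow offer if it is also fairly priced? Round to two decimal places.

2.41%

MRP (SML slope) = (11.47% − 6.43%) / (1.43 − 0.74) = 5.04% / 0.69 = 7.3043%
R_f (intercept) = 6.43% − 0.74 × 7.3043% = 1.0248%
E(R_Farrow) = R_f + β × MRP = 1.0248% + 0.19 × 7.3043% = 2.41%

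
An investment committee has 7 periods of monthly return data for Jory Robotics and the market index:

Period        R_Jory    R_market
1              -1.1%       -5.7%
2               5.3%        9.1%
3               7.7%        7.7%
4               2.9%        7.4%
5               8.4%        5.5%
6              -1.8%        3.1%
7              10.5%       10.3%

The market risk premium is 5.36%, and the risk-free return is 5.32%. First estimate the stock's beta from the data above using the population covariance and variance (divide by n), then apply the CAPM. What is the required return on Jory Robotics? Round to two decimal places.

8.79%

Mean R_i = (-1.1 + 5.3 + 7.7 + 2.9 + 8.4 − 1.8 + 10.5) / 7 = 4.5571%
Mean R_m = (-5.7 + 9.1 + 7.7 + 7.4 + 5.5 + 3.1 + 10.3) / 7 = 5.3429%
Σ(R_i − R̄_i)(R_m − R̄_m) = 113.5829  ⇒  Cov = 113.5829 / 7 = 16.2261
Σ(R_m − R̄_m)² = 175.4771  ⇒  Var(R_m) = 175.4771 / 7 = 25.0682
β = Cov / Var(R_m) = 16.2261 / 25.0682 = 0.6473
E(R) = R_f + β × MRP = 5.32% + 0.6473 × 5.36% = 8.79%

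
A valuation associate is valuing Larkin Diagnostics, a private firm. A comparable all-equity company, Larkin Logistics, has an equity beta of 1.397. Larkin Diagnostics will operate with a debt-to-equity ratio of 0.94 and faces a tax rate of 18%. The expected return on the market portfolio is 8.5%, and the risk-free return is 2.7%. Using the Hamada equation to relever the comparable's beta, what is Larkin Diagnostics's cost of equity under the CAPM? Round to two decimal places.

17.05%

β_L = β_U × [1 + (1 − t)(D/E)] = 1.397 × [1 + (1 − 0.18) × 0.94]
    = 1.397 × [1 + 0.82 × 0.94] = 1.397 × 1.7708 = 2.4738
MRP = 8.5% − 2.7% = 5.80%
E(R) = R_f + β_L × MRP = 2.7% + 2.4738 × 5.8% = 17.05%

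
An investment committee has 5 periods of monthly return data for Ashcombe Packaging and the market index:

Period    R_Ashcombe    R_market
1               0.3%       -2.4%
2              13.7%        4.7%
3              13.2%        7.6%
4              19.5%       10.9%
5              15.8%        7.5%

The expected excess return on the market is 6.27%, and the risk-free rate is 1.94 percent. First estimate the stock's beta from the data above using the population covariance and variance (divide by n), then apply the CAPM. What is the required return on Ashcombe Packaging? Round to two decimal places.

10.76%

Mean R_i = (0.3 + 13.7 + 13.2 + 19.5 + 15.8) / 5 = 12.5000%
Mean R_m = (-2.4 + 4.7 + 7.6 + 10.9 + 7.5) / 5 = 5.6600%
Σ(R_i − R̄_i)(R_m − R̄_m) = 141.2900  ⇒  Cov = 141.2900 / 5 = 28.2580
Σ(R_m − R̄_m)² = 100.4920  ⇒  Var(R_m) = 100.4920 / 5 = 20.0984
β = Cov / Var(R_m) = 28.2580 / 20.0984 = 1.4060
E(R) = R_f + β × MRP = 1.94% + 1.4060 × 6.27% = 10.76%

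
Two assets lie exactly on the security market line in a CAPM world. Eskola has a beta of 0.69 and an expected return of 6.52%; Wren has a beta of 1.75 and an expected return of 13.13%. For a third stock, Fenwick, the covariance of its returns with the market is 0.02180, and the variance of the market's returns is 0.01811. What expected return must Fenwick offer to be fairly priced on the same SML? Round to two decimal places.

9.72%

MRP = (13.13% − 6.52%) / (1.75 − 0.69) = 6.2358%
R_f = 6.52% − 0.69 × 6.2358% = 2.2173%
β_Fenwick = Cov / Var(R_m) = 0.02180 / 0.01811 = 1.2038
E(R_Fenwick) = R_f + β × MRP = 2.2173% + 1.2038 × 6.2358% = 9.72%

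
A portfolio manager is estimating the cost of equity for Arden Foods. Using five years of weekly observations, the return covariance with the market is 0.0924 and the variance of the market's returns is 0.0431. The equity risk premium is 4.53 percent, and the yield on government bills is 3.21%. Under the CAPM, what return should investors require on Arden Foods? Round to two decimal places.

12.92%

β = Cov(R_i, R_m) / Var(R_m) = 0.0924 / 0.0431 = 2.1439
E(R) = R_f + β × MRP = 3.21% + 2.1439 × 4.53% = 12.92%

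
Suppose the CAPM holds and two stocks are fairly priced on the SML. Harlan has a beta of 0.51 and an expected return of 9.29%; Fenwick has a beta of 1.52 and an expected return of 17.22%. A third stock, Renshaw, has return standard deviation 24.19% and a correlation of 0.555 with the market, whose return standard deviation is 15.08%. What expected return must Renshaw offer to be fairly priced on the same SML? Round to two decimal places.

MRP = (17.22% − 9.29%) / (1.52 − 0.51) = 7.8515%
R_f = 9.29% − 0.51 × 7.8515% = 5.2857%
β_Renshaw = ρ·σ_i/σ_m = 0.555 × 24.19 / 15.08 = 0.8903
E(R_Renshaw) = R_f + β × MRP = 5.2857% + 0.8903 × 7.8515% = 12.28%

12.28%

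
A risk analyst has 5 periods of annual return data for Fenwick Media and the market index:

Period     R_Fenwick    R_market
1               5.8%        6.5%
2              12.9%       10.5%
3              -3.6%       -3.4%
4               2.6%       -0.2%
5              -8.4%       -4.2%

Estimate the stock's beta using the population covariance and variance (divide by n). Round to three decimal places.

Mean R_i = (5.8 + 12.9 − 3.6 + 2.6 − 8.4) / 5 = 1.8600%
Mean R_m = (6.5 + 10.5 − 3.4 − 0.2 − 4.2) / 5 = 1.8400%
Σ(R_i − R̄_i)(R_m − R̄_m) = 203.0380  ⇒  Cov = 203.0380 / 5 = 40.6076
Σ(R_m − R̄_m)² = 164.8120  ⇒  Var(R_m) = 164.8120 / 5 = 32.9624
β = Cov / Var(R_m) = 40.6076 / 32.9624 = 1.2319

1.232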